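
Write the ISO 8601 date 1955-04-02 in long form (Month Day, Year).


ISO 1955-04-02 parses as year=1955, month=04, day=02
Month 4 -> April

April 2, 1955


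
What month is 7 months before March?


March is month 3
3 - 7 = -4; wrap: -4 + 12 = 8

August


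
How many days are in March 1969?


March 1969

31 days


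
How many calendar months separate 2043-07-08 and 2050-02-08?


From July 2043 to February 2050
7 years * 12 = 84 months, minus 5 months = 79

79 months


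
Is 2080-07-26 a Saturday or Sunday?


Anchor: Jan 1, 2080. With p = 2080 - 1 = 2079: (p + p//4 - p//100 + p//400) mod 7 = (2079 + 519 - 20 + 5) mod 7 = 2583 mod 7 = 0 -> Monday (Mon=0 ... Sun=6)
Day of year: 208; offset = 207
Weekday index = (0 + 207) mod 7 = 4 -> Friday
Weekend days: Saturday, Sunday

No


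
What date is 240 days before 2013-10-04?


Start: 2013-10-04, subtract 240 days
Back 4 days from October 4 reaches September 30, 2013 -> 236 left
September 2013 has 30 days -> back to August 31, 2013 -> 206 left
August 2013 has 31 days -> back to July 31, 2013 -> 175 left
July 2013 has 31 days -> back to June 30, 2013 -> 144 left
June 2013 has 30 days -> back to May 31, 2013 -> 114 left
May 2013 has 31 days -> back to April 30, 2013 -> 83 left
April 2013 has 30 days -> back to March 31, 2013 -> 53 left
March 2013 has 31 days -> back to February 28, 2013 -> 22 left
February 2013: 28 - 22 = 6 -> lands on February 6

Result: 2013-02-06


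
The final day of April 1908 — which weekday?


April 1908 has 30 days
Anchor: Jan 1, 1908. With p = 1908 - 1 = 1907: (p + p//4 - p//100 + p//400) mod 7 = (1907 + 476 - 19 + 4) mod 7 = 2368 mod 7 = 2 -> Wednesday (Mon=0 ... Sun=6)
Days before April (Jan-Mar): 91; April 1 index = (2 + 91) mod 7 = 2 -> Wednesday
Last day offset: 30 - 1 = 29 days
Weekday index = (2 + 29) mod 7 = 3

Thursday, April 30


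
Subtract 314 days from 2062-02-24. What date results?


Start: 2062-02-24, subtract 314 days
Back 24 days from February 24 reaches January 31, 2062 -> 290 left
January 2062 has 31 days -> back to December 31, 2061 -> 259 left
December 2061 has 31 days -> back to November 30, 2061 -> 228 left
November 2061 has 30 days -> back to October 31, 2061 -> 198 left
October 2061 has 31 days -> back to September 30, 2061 -> 167 left
September 2061 has 30 days -> back to August 31, 2061 -> 137 left
August 2061 has 31 days -> back to July 31, 2061 -> 106 left
July 2061 has 31 days -> back to June 30, 2061 -> 75 left
June 2061 has 30 days -> back to May 31, 2061 -> 45 left
May 2061 has 31 days -> back to April 30, 2061 -> 14 left
April 2061: 30 - 14 = 16 -> lands on April 16

Result: 2061-04-16


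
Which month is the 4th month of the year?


Month 4 of 12

April


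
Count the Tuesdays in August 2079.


August 2079 has 31 days
Anchor: Jan 1, 2079. With p = 2079 - 1 = 2078: (p + p//4 - p//100 + p//400) mod 7 = (2078 + 519 - 20 + 5) mod 7 = 2582 mod 7 = 6 -> Sunday (Mon=0 ... Sun=6)
Days before August (Jan-Jul): 212; August 1 index = (6 + 212) mod 7 = 1 -> Tuesday
First Tuesday is August 1
Tuesdays: 1, 8, 15, 22, 29

5 Tuesdays


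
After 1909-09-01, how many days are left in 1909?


Day of year: 244 of 365
Remaining = 365 - 244

121 days


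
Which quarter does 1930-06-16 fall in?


Month: June (month 6)
Q1: Jan-Mar, Q2: Apr-Jun, Q3: Jul-Sep, Q4: Oct-Dec

Q2


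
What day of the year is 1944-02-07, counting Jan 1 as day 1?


Date: February 7, 1944
Days in months 1 through 1: 31
Plus 7 days in February

Day of year: 38


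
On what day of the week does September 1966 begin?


Target: September 1, 1966
Anchor: Jan 1, 1966. With p = 1966 - 1 = 1965: (p + p//4 - p//100 + p//400) mod 7 = (1965 + 491 - 19 + 4) mod 7 = 2441 mod 7 = 5 -> Saturday (Mon=0 ... Sun=6)
Days before September (Jan-Aug): 243 days
Weekday index = (5 + 243) mod 7 = 3

Thursday


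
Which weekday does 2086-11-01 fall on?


Date: November 1, 2086
Anchor: Jan 1, 2086. With p = 2086 - 1 = 2085: (p + p//4 - p//100 + p//400) mod 7 = (2085 + 521 - 20 + 5) mod 7 = 2591 mod 7 = 1 -> Tuesday (Mon=0 ... Sun=6)
Days before November (Jan-Oct): 304; offset = 304 + 1 - 1 = 304
Weekday index = (1 + 304) mod 7 = 4

Day of the week: Friday


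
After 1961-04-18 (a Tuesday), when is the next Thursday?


Current: Tuesday
Target: Thursday
Days ahead: 2

Next Thursday: 1961-04-20


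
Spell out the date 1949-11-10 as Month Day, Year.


ISO 1949-11-10 parses as year=1949, month=11, day=10
Month 11 -> November

November 10, 1949


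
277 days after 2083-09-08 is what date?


Start: 2083-09-08, add 277 days
September 2083 has 30 days: 30 - 8 = 22 days to September 30 -> 255 left
October 2083 has 31 days -> 224 left
November 2083 has 30 days -> 194 left
December 2083 has 31 days -> 163 left
January 2084 has 31 days -> 132 left
February 2084 has 29 days -> 103 left
March 2084 has 31 days -> 72 left
April 2084 has 30 days -> 42 left
May 2084 has 31 days -> 11 left
June 2084: 11 <= 30 -> lands on June 11

Result: 2084-06-11


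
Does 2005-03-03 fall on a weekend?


Anchor: Jan 1, 2005. With p = 2005 - 1 = 2004: (p + p//4 - p//100 + p//400) mod 7 = (2004 + 501 - 20 + 5) mod 7 = 2490 mod 7 = 5 -> Saturday (Mon=0 ... Sun=6)
Day of year: 62; offset = 61
Weekday index = (5 + 61) mod 7 = 3 -> Thursday
Weekend days: Saturday, Sunday

No


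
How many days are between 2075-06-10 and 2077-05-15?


From 2075-06-10 to 2077-05-15
2075-06-10: days before June = 31 + 28 + 31 + 30 + 31 = 151 (2075 is not a leap year); day of year = 151 + 10 = 161
2077-05-15: days before May = 31 + 28 + 31 + 30 = 120 (2077 is not a leap year); day of year = 120 + 15 = 135
Rest of 2075: 365 - 161 = 204
Full years 2076 (366): 366
Total = 204 + 366 + 135 = 705

705 days


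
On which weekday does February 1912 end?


February 1912 has 29 days
Anchor: Jan 1, 1912. With p = 1912 - 1 = 1911: (p + p//4 - p//100 + p//400) mod 7 = (1911 + 477 - 19 + 4) mod 7 = 2373 mod 7 = 0 -> Monday (Mon=0 ... Sun=6)
Days before February (Jan): 31; February 1 index = (0 + 31) mod 7 = 3 -> Thursday
Last day offset: 29 - 1 = 28 days
Weekday index = (3 + 28) mod 7 = 3

Thursday, February 29


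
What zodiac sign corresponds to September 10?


Date: September 10
Conventional tropical zodiac dates: Virgo from August 23 onward; Libra starts September 23
September 10 falls within the Virgo range

Virgo


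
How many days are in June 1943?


June 1943

30 days


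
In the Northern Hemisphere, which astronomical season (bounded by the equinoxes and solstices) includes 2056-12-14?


Date: December 14
Astronomical Autumn (approx.; exact equinox/solstice day varies by year): September 22 to December 20
December 14 falls within the Autumn window

Autumn


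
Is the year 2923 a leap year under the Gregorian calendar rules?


Gregorian leap year rule: divisible by 4, but not by 100, unless also by 400.
2923 is not divisible by 4 -> not a leap year

No


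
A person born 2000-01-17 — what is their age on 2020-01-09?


Birth: 2000-01-17
Reference: 2020-01-09
Year difference: 2020 - 2000 = 20
Birthday not yet reached in 2020, subtract 1

19 years old


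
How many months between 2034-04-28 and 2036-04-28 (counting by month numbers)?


From April 2034 to April 2036
2 years * 12 = 24 months = 24

24 months


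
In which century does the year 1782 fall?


Century = (year - 1) // 100 + 1
= (1782 - 1) // 100 + 1
= 1781 // 100 + 1
= 17 + 1

18th century


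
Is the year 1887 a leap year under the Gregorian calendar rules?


Gregorian leap year rule: divisible by 4, but not by 100, unless also by 400.
1887 is not divisible by 4 -> not a leap year

No


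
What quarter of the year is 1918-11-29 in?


Month: November (month 11)
Q1: Jan-Mar, Q2: Apr-Jun, Q3: Jul-Sep, Q4: Oct-Dec

Q4


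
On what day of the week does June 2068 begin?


Target: June 1, 2068
Anchor: Jan 1, 2068. With p = 2068 - 1 = 2067: (p + p//4 - p//100 + p//400) mod 7 = (2067 + 516 - 20 + 5) mod 7 = 2568 mod 7 = 6 -> Sunday (Mon=0 ... Sun=6)
Days before June (Jan-May): 152 days
Weekday index = (6 + 152) mod 7 = 4

Friday


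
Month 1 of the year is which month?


Month 1 of 12

January


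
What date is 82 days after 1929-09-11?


Start: 1929-09-11, add 82 days
September 1929 has 30 days: 30 - 11 = 19 days to September 30 -> 63 left
October 1929 has 31 days -> 32 left
November 1929 has 30 days -> 2 left
December 1929: 2 <= 31 -> lands on December 2

Result: 1929-12-02


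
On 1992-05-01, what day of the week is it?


Date: May 1, 1992
Anchor: Jan 1, 1992. With p = 1992 - 1 = 1991: (p + p//4 - p//100 + p//400) mod 7 = (1991 + 497 - 19 + 4) mod 7 = 2473 mod 7 = 2 -> Wednesday (Mon=0 ... Sun=6)
Days before May (Jan-Apr): 121; offset = 121 + 1 - 1 = 121
Weekday index = (2 + 121) mod 7 = 4

Day of the week: Friday


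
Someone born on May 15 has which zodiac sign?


Date: May 15
Conventional tropical zodiac dates: Taurus from April 20 onward; Gemini starts May 21
May 15 falls within the Taurus range

Taurus


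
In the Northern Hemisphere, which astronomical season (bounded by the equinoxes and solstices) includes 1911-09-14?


Date: September 14
Astronomical Summer (approx.; exact equinox/solstice day varies by year): June 21 to September 21
September 14 falls within the Summer window

Summer


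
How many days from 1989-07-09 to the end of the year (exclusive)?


Day of year: 190 of 365
Remaining = 365 - 190

175 days


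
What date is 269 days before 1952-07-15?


Start: 1952-07-15, subtract 269 days
Back 15 days from July 15 reaches June 30, 1952 -> 254 left
June 1952 has 30 days -> back to May 31, 1952 -> 224 left
May 1952 has 31 days -> back to April 30, 1952 -> 193 left
April 1952 has 30 days -> back to March 31, 1952 -> 163 left
March 1952 has 31 days -> back to February 29, 1952 -> 132 left
February 1952 has 29 days -> back to January 31, 1952 -> 103 left
January 1952 has 31 days -> back to December 31, 1951 -> 72 left
December 1951 has 31 days -> back to November 30, 1951 -> 41 left
November 1951 has 30 days -> back to October 31, 1951 -> 11 left
October 1951: 31 - 11 = 20 -> lands on October 20

Result: 1951-10-20


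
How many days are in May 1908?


May 1908

31 days


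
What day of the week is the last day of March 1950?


March 1950 has 31 days
Anchor: Jan 1, 1950. With p = 1950 - 1 = 1949: (p + p//4 - p//100 + p//400) mod 7 = (1949 + 487 - 19 + 4) mod 7 = 2421 mod 7 = 6 -> Sunday (Mon=0 ... Sun=6)
Days before March (Jan-Feb): 59; March 1 index = (6 + 59) mod 7 = 2 -> Wednesday
Last day offset: 31 - 1 = 30 days
Weekday index = (2 + 30) mod 7 = 4

Friday, March 31


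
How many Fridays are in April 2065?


April 2065 has 30 days
Anchor: Jan 1, 2065. With p = 2065 - 1 = 2064: (p + p//4 - p//100 + p//400) mod 7 = (2064 + 516 - 20 + 5) mod 7 = 2565 mod 7 = 3 -> Thursday (Mon=0 ... Sun=6)
Days before April (Jan-Mar): 90; April 1 index = (3 + 90) mod 7 = 2 -> Wednesday
First Friday is April 3
Fridays: 3, 10, 17, 24

4 Fridays


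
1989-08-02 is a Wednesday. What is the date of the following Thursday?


Current: Wednesday
Target: Thursday
Days ahead: 1

Next Thursday: 1989-08-03


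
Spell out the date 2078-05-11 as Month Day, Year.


ISO 2078-05-11 parses as year=2078, month=05, day=11
Month 5 -> May

May 11, 2078


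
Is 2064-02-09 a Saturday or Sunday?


Anchor: Jan 1, 2064. With p = 2064 - 1 = 2063: (p + p//4 - p//100 + p//400) mod 7 = (2063 + 515 - 20 + 5) mod 7 = 2563 mod 7 = 1 -> Tuesday (Mon=0 ... Sun=6)
Day of year: 40; offset = 39
Weekday index = (1 + 39) mod 7 = 5 -> Saturday
Weekend days: Saturday, Sunday

Yes


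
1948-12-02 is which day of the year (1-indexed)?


Date: December 2, 1948
Days in months 1 through 11: 335
Plus 2 days in December

Day of year: 337


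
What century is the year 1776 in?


Century = (year - 1) // 100 + 1
= (1776 - 1) // 100 + 1
= 1775 // 100 + 1
= 17 + 1

18th century


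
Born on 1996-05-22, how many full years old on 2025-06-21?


Birth: 1996-05-22
Reference: 2025-06-21
Year difference: 2025 - 1996 = 29

29 years old


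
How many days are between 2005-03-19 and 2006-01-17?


From 2005-03-19 to 2006-01-17
2005-03-19: days before March = 31 + 28 = 59 (2005 is not a leap year); day of year = 59 + 19 = 78
2006-01-17: day of year = 17
Rest of 2005: 365 - 78 = 287
Total = 287 + 17 = 304

304 days


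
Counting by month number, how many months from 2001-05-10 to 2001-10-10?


From May 2001 to October 2001
0 years * 12 = 0 months, plus 5 months = 5

5 months


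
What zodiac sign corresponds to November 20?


Date: November 20
Conventional tropical zodiac dates: Scorpio from October 23 onward; Sagittarius starts November 22
November 20 falls within the Scorpio range

Scorpio


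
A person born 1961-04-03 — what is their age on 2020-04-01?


Birth: 1961-04-03
Reference: 2020-04-01
Year difference: 2020 - 1961 = 59
Birthday not yet reached in 2020, subtract 1

58 years old


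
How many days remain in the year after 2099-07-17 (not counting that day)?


Day of year: 198 of 365
Remaining = 365 - 198

167 days


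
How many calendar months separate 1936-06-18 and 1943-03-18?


From June 1936 to March 1943
7 years * 12 = 84 months, minus 3 months = 81

81 months


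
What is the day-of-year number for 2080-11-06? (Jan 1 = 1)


Date: November 6, 2080
Days in months 1 through 10: 305
Plus 6 days in November

Day of year: 311


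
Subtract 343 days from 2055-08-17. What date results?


Start: 2055-08-17, subtract 343 days
Back 17 days from August 17 reaches July 31, 2055 -> 326 left
July 2055 has 31 days -> back to June 30, 2055 -> 295 left
June 2055 has 30 days -> back to May 31, 2055 -> 265 left
May 2055 has 31 days -> back to April 30, 2055 -> 234 left
April 2055 has 30 days -> back to March 31, 2055 -> 204 left
March 2055 has 31 days -> back to February 28, 2055 -> 173 left
February 2055 has 28 days -> back to January 31, 2055 -> 145 left
January 2055 has 31 days -> back to December 31, 2054 -> 114 left
December 2054 has 31 days -> back to November 30, 2054 -> 83 left
November 2054 has 30 days -> back to October 31, 2054 -> 53 left
October 2054 has 31 days -> back to September 30, 2054 -> 22 left
September 2054: 30 - 22 = 8 -> lands on September 8

Result: 2054-09-08


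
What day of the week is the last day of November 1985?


November 1985 has 30 days
Anchor: Jan 1, 1985. With p = 1985 - 1 = 1984: (p + p//4 - p//100 + p//400) mod 7 = (1984 + 496 - 19 + 4) mod 7 = 2465 mod 7 = 1 -> Tuesday (Mon=0 ... Sun=6)
Days before November (Jan-Oct): 304; November 1 index = (1 + 304) mod 7 = 4 -> Friday
Last day offset: 30 - 1 = 29 days
Weekday index = (4 + 29) mod 7 = 5

Saturday, November 30


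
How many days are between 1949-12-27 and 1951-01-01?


From 1949-12-27 to 1951-01-01
1949-12-27: days before December = 31 + 28 + 31 + 30 + 31 + 30 + 31 + 31 + 30 + 31 + 30 = 334 (1949 is not a leap year); day of year = 334 + 27 = 361
1951-01-01: day of year = 1
Rest of 1949: 365 - 361 = 4
Full years 1950 (365): 365
Total = 4 + 365 + 1 = 370

370 days


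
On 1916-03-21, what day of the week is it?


Date: March 21, 1916
Anchor: Jan 1, 1916. With p = 1916 - 1 = 1915: (p + p//4 - p//100 + p//400) mod 7 = (1915 + 478 - 19 + 4) mod 7 = 2378 mod 7 = 5 -> Saturday (Mon=0 ... Sun=6)
Days before March (Jan-Feb): 60; offset = 60 + 21 - 1 = 80
Weekday index = (5 + 80) mod 7 = 1

Day of the week: Tuesday


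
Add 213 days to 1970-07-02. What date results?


Start: 1970-07-02, add 213 days
July 1970 has 31 days: 31 - 2 = 29 days to July 31 -> 184 left
August 1970 has 31 days -> 153 left
September 1970 has 30 days -> 123 left
October 1970 has 31 days -> 92 left
November 1970 has 30 days -> 62 left
December 1970 has 31 days -> 31 left
January 1971: 31 <= 31 -> lands on January 31

Result: 1971-01-31


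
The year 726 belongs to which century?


Century = (year - 1) // 100 + 1
= (726 - 1) // 100 + 1
= 725 // 100 + 1
= 7 + 1

8th century


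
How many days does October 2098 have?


October 2098

31 days


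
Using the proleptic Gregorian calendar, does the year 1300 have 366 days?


Gregorian leap year rule: divisible by 4, but not by 100, unless also by 400.
1300 is divisible by 100 but not 400 -> not a leap year

No


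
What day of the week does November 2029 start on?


Target: November 1, 2029
Anchor: Jan 1, 2029. With p = 2029 - 1 = 2028: (p + p//4 - p//100 + p//400) mod 7 = (2028 + 507 - 20 + 5) mod 7 = 2520 mod 7 = 0 -> Monday (Mon=0 ... Sun=6)
Days before November (Jan-Oct): 304 days
Weekday index = (0 + 304) mod 7 = 3

Thursday


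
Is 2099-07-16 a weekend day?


Anchor: Jan 1, 2099. With p = 2099 - 1 = 2098: (p + p//4 - p//100 + p//400) mod 7 = (2098 + 524 - 20 + 5) mod 7 = 2607 mod 7 = 3 -> Thursday (Mon=0 ... Sun=6)
Day of year: 197; offset = 196
Weekday index = (3 + 196) mod 7 = 3 -> Thursday
Weekend days: Saturday, Sunday

No


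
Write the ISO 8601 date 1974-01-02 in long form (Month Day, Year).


ISO 1974-01-02 parses as year=1974, month=01, day=02
Month 1 -> January

January 2, 1974


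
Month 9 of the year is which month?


Month 9 of 12

September


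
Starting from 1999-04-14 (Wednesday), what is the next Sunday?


Current: Wednesday
Target: Sunday
Days ahead: 4

Next Sunday: 1999-04-18


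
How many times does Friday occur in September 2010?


September 2010 has 30 days
Anchor: Jan 1, 2010. With p = 2010 - 1 = 2009: (p + p//4 - p//100 + p//400) mod 7 = (2009 + 502 - 20 + 5) mod 7 = 2496 mod 7 = 4 -> Friday (Mon=0 ... Sun=6)
Days before September (Jan-Aug): 243; September 1 index = (4 + 243) mod 7 = 2 -> Wednesday
First Friday is September 3
Fridays: 3, 10, 17, 24

4 Fridays


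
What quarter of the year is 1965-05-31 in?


Month: May (month 5)
Q1: Jan-Mar, Q2: Apr-Jun, Q3: Jul-Sep, Q4: Oct-Dec

Q2


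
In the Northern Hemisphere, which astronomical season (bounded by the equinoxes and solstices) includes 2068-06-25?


Date: June 25
Astronomical Summer (approx.; exact equinox/solstice day varies by year): June 21 to September 21
June 25 falls within the Summer window

Summer


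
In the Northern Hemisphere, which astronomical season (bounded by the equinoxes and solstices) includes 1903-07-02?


Date: July 2
Astronomical Summer (approx.; exact equinox/solstice day varies by year): June 21 to September 21
July 2 falls within the Summer window

Summer


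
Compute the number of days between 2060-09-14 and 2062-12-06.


From 2060-09-14 to 2062-12-06
2060-09-14: days before September = 31 + 29 + 31 + 30 + 31 + 30 + 31 + 31 = 244 (2060 is a leap year); day of year = 244 + 14 = 258
2062-12-06: days before December = 31 + 28 + 31 + 30 + 31 + 30 + 31 + 31 + 30 + 31 + 30 = 334 (2062 is not a leap year); day of year = 334 + 6 = 340
Rest of 2060: 366 - 258 = 108
Full years 2061 (365): 365
Total = 108 + 365 + 340 = 813

813 days


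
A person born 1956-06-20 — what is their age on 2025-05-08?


Birth: 1956-06-20
Reference: 2025-05-08
Year difference: 2025 - 1956 = 69
Birthday not yet reached in 2025, subtract 1

68 years old


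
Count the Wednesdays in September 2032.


September 2032 has 30 days
Anchor: Jan 1, 2032. With p = 2032 - 1 = 2031: (p + p//4 - p//100 + p//400) mod 7 = (2031 + 507 - 20 + 5) mod 7 = 2523 mod 7 = 3 -> Thursday (Mon=0 ... Sun=6)
Days before September (Jan-Aug): 244; September 1 index = (3 + 244) mod 7 = 2 -> Wednesday
First Wednesday is September 1
Wednesdays: 1, 8, 15, 22, 29

5 Wednesdays


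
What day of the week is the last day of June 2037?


June 2037 has 30 days
Anchor: Jan 1, 2037. With p = 2037 - 1 = 2036: (p + p//4 - p//100 + p//400) mod 7 = (2036 + 509 - 20 + 5) mod 7 = 2530 mod 7 = 3 -> Thursday (Mon=0 ... Sun=6)
Days before June (Jan-May): 151; June 1 index = (3 + 151) mod 7 = 0 -> Monday
Last day offset: 30 - 1 = 29 days
Weekday index = (0 + 29) mod 7 = 1

Tuesday, June 30


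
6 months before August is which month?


August is month 8
8 - 6 = 2

February


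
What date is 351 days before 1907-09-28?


Start: 1907-09-28, subtract 351 days
Back 28 days from September 28 reaches August 31, 1907 -> 323 left
August 1907 has 31 days -> back to July 31, 1907 -> 292 left
July 1907 has 31 days -> back to June 30, 1907 -> 261 left
June 1907 has 30 days -> back to May 31, 1907 -> 231 left
May 1907 has 31 days -> back to April 30, 1907 -> 200 left
April 1907 has 30 days -> back to March 31, 1907 -> 170 left
March 1907 has 31 days -> back to February 28, 1907 -> 139 left
February 1907 has 28 days -> back to January 31, 1907 -> 111 left
January 1907 has 31 days -> back to December 31, 1906 -> 80 left
December 1906 has 31 days -> back to November 30, 1906 -> 49 left
November 1906 has 30 days -> back to October 31, 1906 -> 19 left
October 1906: 31 - 19 = 12 -> lands on October 12

Result: 1906-10-12


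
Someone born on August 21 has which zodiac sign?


Date: August 21
Conventional tropical zodiac dates: Leo from July 23 onward; Virgo starts August 23
August 21 falls within the Leo range

Leo


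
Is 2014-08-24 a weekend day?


Anchor: Jan 1, 2014. With p = 2014 - 1 = 2013: (p + p//4 - p//100 + p//400) mod 7 = (2013 + 503 - 20 + 5) mod 7 = 2501 mod 7 = 2 -> Wednesday (Mon=0 ... Sun=6)
Day of year: 236; offset = 235
Weekday index = (2 + 235) mod 7 = 6 -> Sunday
Weekend days: Saturday, Sunday

Yes


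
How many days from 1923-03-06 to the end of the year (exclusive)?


Day of year: 65 of 365
Remaining = 365 - 65

300 days


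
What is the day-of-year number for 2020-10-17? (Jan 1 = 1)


Date: October 17, 2020
Days in months 1 through 9: 274
Plus 17 days in October

Day of year: 291


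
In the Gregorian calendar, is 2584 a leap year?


Gregorian leap year rule: divisible by 4, but not by 100, unless also by 400.
2584 is divisible by 4 but not 100 -> leap year

Yes


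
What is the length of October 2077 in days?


October 2077

31 days


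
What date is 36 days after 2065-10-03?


Start: 2065-10-03, add 36 days
October 2065 has 31 days: 31 - 3 = 28 days to October 31 -> 8 left
November 2065: 8 <= 30 -> lands on November 8

Result: 2065-11-08


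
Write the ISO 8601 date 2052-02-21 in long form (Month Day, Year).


ISO 2052-02-21 parses as year=2052, month=02, day=21
Month 2 -> February

February 21, 2052


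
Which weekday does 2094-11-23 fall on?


Date: November 23, 2094
Anchor: Jan 1, 2094. With p = 2094 - 1 = 2093: (p + p//4 - p//100 + p//400) mod 7 = (2093 + 523 - 20 + 5) mod 7 = 2601 mod 7 = 4 -> Friday (Mon=0 ... Sun=6)
Days before November (Jan-Oct): 304; offset = 304 + 23 - 1 = 326
Weekday index = (4 + 326) mod 7 = 1

Day of the week: Tuesday


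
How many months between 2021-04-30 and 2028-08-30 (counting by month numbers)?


From April 2021 to August 2028
7 years * 12 = 84 months, plus 4 months = 88

88 months


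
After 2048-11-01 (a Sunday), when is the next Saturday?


Current: Sunday
Target: Saturday
Days ahead: 6

Next Saturday: 2048-11-07


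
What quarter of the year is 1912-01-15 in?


Month: January (month 1)
Q1: Jan-Mar, Q2: Apr-Jun, Q3: Jul-Sep, Q4: Oct-Dec

Q1


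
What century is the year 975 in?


Century = (year - 1) // 100 + 1
= (975 - 1) // 100 + 1
= 974 // 100 + 1
= 9 + 1

10th century


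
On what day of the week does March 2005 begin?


Target: March 1, 2005
Anchor: Jan 1, 2005. With p = 2005 - 1 = 2004: (p + p//4 - p//100 + p//400) mod 7 = (2004 + 501 - 20 + 5) mod 7 = 2490 mod 7 = 5 -> Saturday (Mon=0 ... Sun=6)
Days before March (Jan-Feb): 59 days
Weekday index = (5 + 59) mod 7 = 1

Tuesday


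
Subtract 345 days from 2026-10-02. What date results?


Start: 2026-10-02, subtract 345 days
Back 2 days from October 2 reaches September 30, 2026 -> 343 left
September 2026 has 30 days -> back to August 31, 2026 -> 313 left
August 2026 has 31 days -> back to July 31, 2026 -> 282 left
July 2026 has 31 days -> back to June 30, 2026 -> 251 left
June 2026 has 30 days -> back to May 31, 2026 -> 221 left
May 2026 has 31 days -> back to April 30, 2026 -> 190 left
April 2026 has 30 days -> back to March 31, 2026 -> 160 left
March 2026 has 31 days -> back to February 28, 2026 -> 129 left
February 2026 has 28 days -> back to January 31, 2026 -> 101 left
January 2026 has 31 days -> back to December 31, 2025 -> 70 left
December 2025 has 31 days -> back to November 30, 2025 -> 39 left
November 2025 has 30 days -> back to October 31, 2025 -> 9 left
October 2025: 31 - 9 = 22 -> lands on October 22

Result: 2025-10-22


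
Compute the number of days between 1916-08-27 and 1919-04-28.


From 1916-08-27 to 1919-04-28
1916-08-27: days before August = 31 + 29 + 31 + 30 + 31 + 30 + 31 = 213 (1916 is a leap year); day of year = 213 + 27 = 240
1919-04-28: days before April = 31 + 28 + 31 = 90 (1919 is not a leap year); day of year = 90 + 28 = 118
Rest of 1916: 366 - 240 = 126
Full years 1917 (365), 1918 (365): 730
Total = 126 + 730 + 118 = 974

974 days


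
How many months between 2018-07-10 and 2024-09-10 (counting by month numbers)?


From July 2018 to September 2024
6 years * 12 = 72 months, plus 2 months = 74

74 months


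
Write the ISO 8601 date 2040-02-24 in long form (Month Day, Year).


ISO 2040-02-24 parses as year=2040, month=02, day=24
Month 2 -> February

February 24, 2040


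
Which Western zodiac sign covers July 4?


Date: July 4
Conventional tropical zodiac dates: Cancer from June 21 onward; Leo starts July 23
July 4 falls within the Cancer range

Cancer


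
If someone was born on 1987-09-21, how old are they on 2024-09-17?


Birth: 1987-09-21
Reference: 2024-09-17
Year difference: 2024 - 1987 = 37
Birthday not yet reached in 2024, subtract 1

36 years old


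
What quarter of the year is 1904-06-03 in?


Month: June (month 6)
Q1: Jan-Mar, Q2: Apr-Jun, Q3: Jul-Sep, Q4: Oct-Dec

Q2


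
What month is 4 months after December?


December is month 12
12 + 4 = 16; wrap: 16 - 12 = 4

April


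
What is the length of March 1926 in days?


March 1926

31 days


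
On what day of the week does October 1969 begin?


Target: October 1, 1969
Anchor: Jan 1, 1969. With p = 1969 - 1 = 1968: (p + p//4 - p//100 + p//400) mod 7 = (1968 + 492 - 19 + 4) mod 7 = 2445 mod 7 = 2 -> Wednesday (Mon=0 ... Sun=6)
Days before October (Jan-Sep): 273 days
Weekday index = (2 + 273) mod 7 = 2

Wednesday


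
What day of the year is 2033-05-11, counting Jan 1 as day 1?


Date: May 11, 2033
Days in months 1 through 4: 120
Plus 11 days in May

Day of year: 131


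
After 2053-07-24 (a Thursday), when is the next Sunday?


Current: Thursday
Target: Sunday
Days ahead: 3

Next Sunday: 2053-07-27


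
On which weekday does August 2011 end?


August 2011 has 31 days
Anchor: Jan 1, 2011. With p = 2011 - 1 = 2010: (p + p//4 - p//100 + p//400) mod 7 = (2010 + 502 - 20 + 5) mod 7 = 2497 mod 7 = 5 -> Saturday (Mon=0 ... Sun=6)
Days before August (Jan-Jul): 212; August 1 index = (5 + 212) mod 7 = 0 -> Monday
Last day offset: 31 - 1 = 30 days
Weekday index = (0 + 30) mod 7 = 2

Wednesday, August 31


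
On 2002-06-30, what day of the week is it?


Date: June 30, 2002
Anchor: Jan 1, 2002. With p = 2002 - 1 = 2001: (p + p//4 - p//100 + p//400) mod 7 = (2001 + 500 - 20 + 5) mod 7 = 2486 mod 7 = 1 -> Tuesday (Mon=0 ... Sun=6)
Days before June (Jan-May): 151; offset = 151 + 30 - 1 = 180
Weekday index = (1 + 180) mod 7 = 6

Day of the week: Sunday


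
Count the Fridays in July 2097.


July 2097 has 31 days
Anchor: Jan 1, 2097. With p = 2097 - 1 = 2096: (p + p//4 - p//100 + p//400) mod 7 = (2096 + 524 - 20 + 5) mod 7 = 2605 mod 7 = 1 -> Tuesday (Mon=0 ... Sun=6)
Days before July (Jan-Jun): 181; July 1 index = (1 + 181) mod 7 = 0 -> Monday
First Friday is July 5
Fridays: 5, 12, 19, 26

4 Fridays


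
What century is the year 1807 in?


Century = (year - 1) // 100 + 1
= (1807 - 1) // 100 + 1
= 1806 // 100 + 1
= 18 + 1

19th century


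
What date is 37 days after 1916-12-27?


Start: 1916-12-27, add 37 days
December 1916 has 31 days: 31 - 27 = 4 days to December 31 -> 33 left
January 1917 has 31 days -> 2 left
February 1917: 2 <= 28 -> lands on February 2

Result: 1917-02-02


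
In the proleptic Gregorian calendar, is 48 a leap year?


Gregorian leap year rule: divisible by 4, but not by 100, unless also by 400.
48 is divisible by 4 but not 100 -> leap year

Yes


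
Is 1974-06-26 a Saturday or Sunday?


Anchor: Jan 1, 1974. With p = 1974 - 1 = 1973: (p + p//4 - p//100 + p//400) mod 7 = (1973 + 493 - 19 + 4) mod 7 = 2451 mod 7 = 1 -> Tuesday (Mon=0 ... Sun=6)
Day of year: 177; offset = 176
Weekday index = (1 + 176) mod 7 = 2 -> Wednesday
Weekend days: Saturday, Sunday

No


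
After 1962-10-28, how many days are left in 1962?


Day of year: 301 of 365
Remaining = 365 - 301

64 days


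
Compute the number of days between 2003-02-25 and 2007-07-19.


From 2003-02-25 to 2007-07-19
2003-02-25: days before February = 31; day of year = 31 + 25 = 56
2007-07-19: days before July = 31 + 28 + 31 + 30 + 31 + 30 = 181 (2007 is not a leap year); day of year = 181 + 19 = 200
Rest of 2003: 365 - 56 = 309
Full years 2004 (366), 2005 (365), 2006 (365): 1096
Total = 309 + 1096 + 200 = 1605

1605 days


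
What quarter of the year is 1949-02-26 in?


Month: February (month 2)
Q1: Jan-Mar, Q2: Apr-Jun, Q3: Jul-Sep, Q4: Oct-Dec

Q1


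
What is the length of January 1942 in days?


January 1942

31 days


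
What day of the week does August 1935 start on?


Target: August 1, 1935
Anchor: Jan 1, 1935. With p = 1935 - 1 = 1934: (p + p//4 - p//100 + p//400) mod 7 = (1934 + 483 - 19 + 4) mod 7 = 2402 mod 7 = 1 -> Tuesday (Mon=0 ... Sun=6)
Days before August (Jan-Jul): 212 days
Weekday index = (1 + 212) mod 7 = 3

Thursday


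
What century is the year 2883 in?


Century = (year - 1) // 100 + 1
= (2883 - 1) // 100 + 1
= 2882 // 100 + 1
= 28 + 1

29th century


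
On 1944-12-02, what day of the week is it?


Date: December 2, 1944
Anchor: Jan 1, 1944. With p = 1944 - 1 = 1943: (p + p//4 - p//100 + p//400) mod 7 = (1943 + 485 - 19 + 4) mod 7 = 2413 mod 7 = 5 -> Saturday (Mon=0 ... Sun=6)
Days before December (Jan-Nov): 335; offset = 335 + 2 - 1 = 336
Weekday index = (5 + 336) mod 7 = 5

Day of the week: Saturday


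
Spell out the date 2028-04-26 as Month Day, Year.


ISO 2028-04-26 parses as year=2028, month=04, day=26
Month 4 -> April

April 26, 2028


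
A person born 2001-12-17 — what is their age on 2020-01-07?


Birth: 2001-12-17
Reference: 2020-01-07
Year difference: 2020 - 2001 = 19
Birthday not yet reached in 2020, subtract 1

18 years old


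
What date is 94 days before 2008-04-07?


Start: 2008-04-07, subtract 94 days
Back 7 days from April 7 reaches March 31, 2008 -> 87 left
March 2008 has 31 days -> back to February 29, 2008 -> 56 left
February 2008 has 29 days -> back to January 31, 2008 -> 27 left
January 2008: 31 - 27 = 4 -> lands on January 4

Result: 2008-01-04


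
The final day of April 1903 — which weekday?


April 1903 has 30 days
Anchor: Jan 1, 1903. With p = 1903 - 1 = 1902: (p + p//4 - p//100 + p//400) mod 7 = (1902 + 475 - 19 + 4) mod 7 = 2362 mod 7 = 3 -> Thursday (Mon=0 ... Sun=6)
Days before April (Jan-Mar): 90; April 1 index = (3 + 90) mod 7 = 2 -> Wednesday
Last day offset: 30 - 1 = 29 days
Weekday index = (2 + 29) mod 7 = 3

Thursday, April 30


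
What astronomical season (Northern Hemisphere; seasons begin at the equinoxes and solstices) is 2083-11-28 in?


Date: November 28
Astronomical Autumn (approx.; exact equinox/solstice day varies by year): September 22 to December 20
November 28 falls within the Autumn window

Autumn


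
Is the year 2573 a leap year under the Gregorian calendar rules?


Gregorian leap year rule: divisible by 4, but not by 100, unless also by 400.
2573 is not divisible by 4 -> not a leap year

No


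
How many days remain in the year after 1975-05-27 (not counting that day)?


Day of year: 147 of 365
Remaining = 365 - 147

218 days


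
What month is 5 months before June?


June is month 6
6 - 5 = 1

January


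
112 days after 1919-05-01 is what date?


Start: 1919-05-01, add 112 days
May 1919 has 31 days: 31 - 1 = 30 days to May 31 -> 82 left
June 1919 has 30 days -> 52 left
July 1919 has 31 days -> 21 left
August 1919: 21 <= 31 -> lands on August 21

Result: 1919-08-21


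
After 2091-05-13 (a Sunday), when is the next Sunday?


Current: Sunday
Target: Sunday
Days ahead: 7

Next Sunday: 2091-05-20


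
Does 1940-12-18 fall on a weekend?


Anchor: Jan 1, 1940. With p = 1940 - 1 = 1939: (p + p//4 - p//100 + p//400) mod 7 = (1939 + 484 - 19 + 4) mod 7 = 2408 mod 7 = 0 -> Monday (Mon=0 ... Sun=6)
Day of year: 353; offset = 352
Weekday index = (0 + 352) mod 7 = 2 -> Wednesday
Weekend days: Saturday, Sunday

No


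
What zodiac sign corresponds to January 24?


Date: January 24
Conventional tropical zodiac dates: Aquarius from January 20 onward; Pisces starts February 19
January 24 falls within the Aquarius range

Aquarius


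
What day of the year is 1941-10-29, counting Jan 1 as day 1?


Date: October 29, 1941
Days in months 1 through 9: 273
Plus 29 days in October

Day of year: 302


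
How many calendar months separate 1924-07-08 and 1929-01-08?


From July 1924 to January 1929
5 years * 12 = 60 months, minus 6 months = 54

54 months


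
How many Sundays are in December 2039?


December 2039 has 31 days
Anchor: Jan 1, 2039. With p = 2039 - 1 = 2038: (p + p//4 - p//100 + p//400) mod 7 = (2038 + 509 - 20 + 5) mod 7 = 2532 mod 7 = 5 -> Saturday (Mon=0 ... Sun=6)
Days before December (Jan-Nov): 334; December 1 index = (5 + 334) mod 7 = 3 -> Thursday
First Sunday is December 4
Sundays: 4, 11, 18, 25

4 Sundays


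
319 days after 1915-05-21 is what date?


Start: 1915-05-21, add 319 days
May 1915 has 31 days: 31 - 21 = 10 days to May 31 -> 309 left
June 1915 has 30 days -> 279 left
July 1915 has 31 days -> 248 left
August 1915 has 31 days -> 217 left
September 1915 has 30 days -> 187 left
October 1915 has 31 days -> 156 left
November 1915 has 30 days -> 126 left
December 1915 has 31 days -> 95 left
January 1916 has 31 days -> 64 left
February 1916 has 29 days -> 35 left
March 1916 has 31 days -> 4 left
April 1916: 4 <= 30 -> lands on April 4

Result: 1916-04-04


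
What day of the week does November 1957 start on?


Target: November 1, 1957
Anchor: Jan 1, 1957. With p = 1957 - 1 = 1956: (p + p//4 - p//100 + p//400) mod 7 = (1956 + 489 - 19 + 4) mod 7 = 2430 mod 7 = 1 -> Tuesday (Mon=0 ... Sun=6)
Days before November (Jan-Oct): 304 days
Weekday index = (1 + 304) mod 7 = 4

Friday


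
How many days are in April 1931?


April 1931

30 days


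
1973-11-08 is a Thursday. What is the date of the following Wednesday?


Current: Thursday
Target: Wednesday
Days ahead: 6

Next Wednesday: 1973-11-14


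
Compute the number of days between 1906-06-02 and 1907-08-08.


From 1906-06-02 to 1907-08-08
1906-06-02: days before June = 31 + 28 + 31 + 30 + 31 = 151 (1906 is not a leap year); day of year = 151 + 2 = 153
1907-08-08: days before August = 31 + 28 + 31 + 30 + 31 + 30 + 31 = 212 (1907 is not a leap year); day of year = 212 + 8 = 220
Rest of 1906: 365 - 153 = 212
Total = 212 + 220 = 432

432 days


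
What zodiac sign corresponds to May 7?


Date: May 7
Conventional tropical zodiac dates: Taurus from April 20 onward; Gemini starts May 21
May 7 falls within the Taurus range

Taurus


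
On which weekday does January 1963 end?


January 1963 has 31 days
Anchor: Jan 1, 1963. With p = 1963 - 1 = 1962: (p + p//4 - p//100 + p//400) mod 7 = (1962 + 490 - 19 + 4) mod 7 = 2437 mod 7 = 1 -> Tuesday (Mon=0 ... Sun=6)
January 1 is the anchor itself -> Tuesday
Last day offset: 31 - 1 = 30 days
Weekday index = (1 + 30) mod 7 = 3

Thursday, January 31


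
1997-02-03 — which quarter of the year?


Month: February (month 2)
Q1: Jan-Mar, Q2: Apr-Jun, Q3: Jul-Sep, Q4: Oct-Dec

Q1


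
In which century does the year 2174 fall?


Century = (year - 1) // 100 + 1
= (2174 - 1) // 100 + 1
= 2173 // 100 + 1
= 21 + 1

22nd century


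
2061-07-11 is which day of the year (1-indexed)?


Date: July 11, 2061
Days in months 1 through 6: 181
Plus 11 days in July

Day of year: 192


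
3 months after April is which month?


April is month 4
4 + 3 = 7

July


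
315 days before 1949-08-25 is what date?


Start: 1949-08-25, subtract 315 days
Back 25 days from August 25 reaches July 31, 1949 -> 290 left
July 1949 has 31 days -> back to June 30, 1949 -> 259 left
June 1949 has 30 days -> back to May 31, 1949 -> 229 left
May 1949 has 31 days -> back to April 30, 1949 -> 198 left
April 1949 has 30 days -> back to March 31, 1949 -> 168 left
March 1949 has 31 days -> back to February 28, 1949 -> 137 left
February 1949 has 28 days -> back to January 31, 1949 -> 109 left
January 1949 has 31 days -> back to December 31, 1948 -> 78 left
December 1948 has 31 days -> back to November 30, 1948 -> 47 left
November 1948 has 30 days -> back to October 31, 1948 -> 17 left
October 1948: 31 - 17 = 14 -> lands on October 14

Result: 1948-10-14


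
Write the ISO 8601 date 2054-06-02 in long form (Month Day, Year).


ISO 2054-06-02 parses as year=2054, month=06, day=02
Month 6 -> June

June 2, 2054


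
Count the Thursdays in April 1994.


April 1994 has 30 days
Anchor: Jan 1, 1994. With p = 1994 - 1 = 1993: (p + p//4 - p//100 + p//400) mod 7 = (1993 + 498 - 19 + 4) mod 7 = 2476 mod 7 = 5 -> Saturday (Mon=0 ... Sun=6)
Days before April (Jan-Mar): 90; April 1 index = (5 + 90) mod 7 = 4 -> Friday
First Thursday is April 7
Thursdays: 7, 14, 21, 28

4 Thursdays


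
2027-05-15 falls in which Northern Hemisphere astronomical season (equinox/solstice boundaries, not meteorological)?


Date: May 15
Astronomical Spring (approx.; exact equinox/solstice day varies by year): March 20 to June 20
May 15 falls within the Spring window

Spring


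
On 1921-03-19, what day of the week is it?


Date: March 19, 1921
Anchor: Jan 1, 1921. With p = 1921 - 1 = 1920: (p + p//4 - p//100 + p//400) mod 7 = (1920 + 480 - 19 + 4) mod 7 = 2385 mod 7 = 5 -> Saturday (Mon=0 ... Sun=6)
Days before March (Jan-Feb): 59; offset = 59 + 19 - 1 = 77
Weekday index = (5 + 77) mod 7 = 5

Day of the week: Saturday


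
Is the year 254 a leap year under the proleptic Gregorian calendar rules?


Gregorian leap year rule: divisible by 4, but not by 100, unless also by 400.
254 is not divisible by 4 -> not a leap year

No


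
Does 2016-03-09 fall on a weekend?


Anchor: Jan 1, 2016. With p = 2016 - 1 = 2015: (p + p//4 - p//100 + p//400) mod 7 = (2015 + 503 - 20 + 5) mod 7 = 2503 mod 7 = 4 -> Friday (Mon=0 ... Sun=6)
Day of year: 69; offset = 68
Weekday index = (4 + 68) mod 7 = 2 -> Wednesday
Weekend days: Saturday, Sunday

No


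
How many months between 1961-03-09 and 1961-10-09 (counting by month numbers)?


From March 1961 to October 1961
0 years * 12 = 0 months, plus 7 months = 7

7 months


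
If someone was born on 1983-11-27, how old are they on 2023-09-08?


Birth: 1983-11-27
Reference: 2023-09-08
Year difference: 2023 - 1983 = 40
Birthday not yet reached in 2023, subtract 1

39 years old


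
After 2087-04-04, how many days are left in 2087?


Day of year: 94 of 365
Remaining = 365 - 94

271 days


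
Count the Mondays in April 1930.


April 1930 has 30 days
Anchor: Jan 1, 1930. With p = 1930 - 1 = 1929: (p + p//4 - p//100 + p//400) mod 7 = (1929 + 482 - 19 + 4) mod 7 = 2396 mod 7 = 2 -> Wednesday (Mon=0 ... Sun=6)
Days before April (Jan-Mar): 90; April 1 index = (2 + 90) mod 7 = 1 -> Tuesday
First Monday is April 7
Mondays: 7, 14, 21, 28

4 Mondays
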